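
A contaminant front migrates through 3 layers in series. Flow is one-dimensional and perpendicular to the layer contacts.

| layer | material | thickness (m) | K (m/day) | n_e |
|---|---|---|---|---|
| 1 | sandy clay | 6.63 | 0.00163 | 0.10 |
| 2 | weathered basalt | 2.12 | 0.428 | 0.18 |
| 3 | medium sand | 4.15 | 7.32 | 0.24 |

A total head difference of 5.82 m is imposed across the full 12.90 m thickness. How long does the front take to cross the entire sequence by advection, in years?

3.91

With flow normal to the layers, continuity requires the same specific discharge q through every layer.
Σ(b_i/K_i) = 6.63/0.00163 + 2.12/0.428 + 4.15/7.32 = 4073 d.
q = Δh / Σ(b_i/K_i) = 5.82 / 4073 = 0.001429 m/day.
In each layer the seepage velocity is v_i = q/n_i, so the layer transit time is t_i = b_i·n_i / q:
  layer 1 (sandy clay): t_1 = 6.63 × 0.10 / 0.001429 = 464.0 d
  layer 2 (weathered basalt): t_2 = 2.12 × 0.18 / 0.001429 = 267.1 d
  layer 3 (medium sand): t_3 = 4.15 × 0.24 / 0.001429 = 697.0 d
Total t = Σ t_i = 1428 days = 3.910 years.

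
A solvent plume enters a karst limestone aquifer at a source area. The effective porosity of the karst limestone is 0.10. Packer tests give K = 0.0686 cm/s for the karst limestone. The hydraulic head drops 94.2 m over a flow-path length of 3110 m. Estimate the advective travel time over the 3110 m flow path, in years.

Convert K: 0.0686 cm/s × 864 = 59.27 m/day.
Hydraulic gradient i = Δh / L = 94.2 / 3110 = 0.03029.
Darcy flux q = K · i = 59.27 × 0.03029 = 1.795 m/day.
Seepage velocity v = q / n_e = 1.795 / 0.10 = 17.95 m/day.
Travel time t = L / v = 3110 / 17.95 = 173.2 days = 0.4743 years.

0.474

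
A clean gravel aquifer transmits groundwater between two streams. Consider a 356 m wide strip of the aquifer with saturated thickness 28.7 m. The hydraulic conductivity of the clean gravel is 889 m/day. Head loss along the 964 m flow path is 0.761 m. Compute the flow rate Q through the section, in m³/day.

7170

Cross-sectional area A = 356 × 28.7 = 10217 m².
Hydraulic gradient i = Δh / L = 0.761 / 964 = 0.0007894.
Darcy's law: Q = K · A · i = 889.0 × 10217 × 0.0007894 = 7170 m³/day.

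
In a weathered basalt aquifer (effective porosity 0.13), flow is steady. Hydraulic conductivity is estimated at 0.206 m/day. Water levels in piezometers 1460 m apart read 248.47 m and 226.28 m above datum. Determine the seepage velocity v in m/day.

Hydraulic gradient i = (248.47 − 226.28) / 1460 = 22.19 / 1460 = 0.01520.
Darcy flux q = K · i = 0.2060 × 0.01520 = 0.003131 m/day.
Seepage velocity v = q / n_e = 0.003131 / 0.13 = 0.02408 m/day.

0.0241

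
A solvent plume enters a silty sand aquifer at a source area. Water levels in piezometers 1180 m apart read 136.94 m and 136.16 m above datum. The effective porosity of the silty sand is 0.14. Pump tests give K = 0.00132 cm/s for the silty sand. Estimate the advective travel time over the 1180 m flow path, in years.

Convert K: 0.00132 cm/s × 864 = 1.140 m/day.
Hydraulic gradient i = (136.94 − 136.16) / 1180 = 0.78 / 1180 = 0.0006610.
Darcy flux q = K · i = 1.140 × 0.0006610 = 0.0007539 m/day.
Seepage velocity v = q / n_e = 0.0007539 / 0.14 = 0.005385 m/day.
Travel time t = L / v = 1180 / 0.005385 = 2.191e+05 days = 600.0 years.

600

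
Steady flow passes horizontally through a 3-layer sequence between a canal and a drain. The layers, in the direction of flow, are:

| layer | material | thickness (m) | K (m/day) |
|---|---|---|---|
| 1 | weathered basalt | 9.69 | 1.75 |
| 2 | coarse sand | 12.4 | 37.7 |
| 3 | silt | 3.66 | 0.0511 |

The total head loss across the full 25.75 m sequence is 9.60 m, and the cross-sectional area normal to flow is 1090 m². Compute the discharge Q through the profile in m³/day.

Flow is perpendicular to layering, so the layers act in series and the equivalent K is the thickness-weighted harmonic mean.
Total thickness L = 9.69 + 12.4 + 3.66 = 25.75 m.
Σ(b_i/K_i) = 9.69/1.75 + 12.4/37.7 + 3.66/0.0511 = 77.49 d.
K_eq = L / Σ(b_i/K_i) = 25.75 / 77.49 = 0.3323 m/day.
Q = K_eq · A · (Δh/L) = 0.3323 × 1090 × (9.60/25.75) = 135.0 m³/day.

135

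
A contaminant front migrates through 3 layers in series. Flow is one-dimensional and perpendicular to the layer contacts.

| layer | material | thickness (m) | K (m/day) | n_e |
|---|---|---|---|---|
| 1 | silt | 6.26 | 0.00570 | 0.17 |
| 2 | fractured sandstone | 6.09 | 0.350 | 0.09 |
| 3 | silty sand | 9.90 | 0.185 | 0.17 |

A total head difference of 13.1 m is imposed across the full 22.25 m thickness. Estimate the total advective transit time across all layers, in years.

0.805

With flow normal to the layers, continuity requires the same specific discharge q through every layer.
Σ(b_i/K_i) = 6.26/0.00570 + 6.09/0.350 + 9.90/0.185 = 1169 d.
q = Δh / Σ(b_i/K_i) = 13.1 / 1169 = 0.01120 m/day.
In each layer the seepage velocity is v_i = q/n_i, so the layer transit time is t_i = b_i·n_i / q:
  layer 1 (silt): t_1 = 6.26 × 0.17 / 0.01120 = 94.98 d
  layer 2 (fractured sandstone): t_2 = 6.09 × 0.09 / 0.01120 = 48.92 d
  layer 3 (silty sand): t_3 = 9.90 × 0.17 / 0.01120 = 150.2 d
Total t = Σ t_i = 294.1 days = 0.8052 years.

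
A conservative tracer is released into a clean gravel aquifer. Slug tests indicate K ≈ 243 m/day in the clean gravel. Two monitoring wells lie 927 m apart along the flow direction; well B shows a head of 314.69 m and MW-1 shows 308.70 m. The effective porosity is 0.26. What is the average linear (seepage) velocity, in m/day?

Hydraulic gradient i = (314.69 − 308.70) / 927 = 5.99 / 927 = 0.006462.
Darcy flux q = K · i = 243.0 × 0.006462 = 1.570 m/day.
Seepage velocity v = q / n_e = 1.570 / 0.26 = 6.039 m/day.

6.04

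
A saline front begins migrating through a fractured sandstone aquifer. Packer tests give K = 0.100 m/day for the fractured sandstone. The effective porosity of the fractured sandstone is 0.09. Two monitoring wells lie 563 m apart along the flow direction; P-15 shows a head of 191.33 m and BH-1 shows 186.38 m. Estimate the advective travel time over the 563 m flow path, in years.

158

Hydraulic gradient i = (191.33 − 186.38) / 563 = 4.95 / 563 = 0.008792.
Darcy flux q = K · i = 0.1000 × 0.008792 = 0.0008792 m/day.
Seepage velocity v = q / n_e = 0.0008792 / 0.09 = 0.009769 m/day.
Travel time t = L / v = 563 / 0.009769 = 57631 days = 157.8 years.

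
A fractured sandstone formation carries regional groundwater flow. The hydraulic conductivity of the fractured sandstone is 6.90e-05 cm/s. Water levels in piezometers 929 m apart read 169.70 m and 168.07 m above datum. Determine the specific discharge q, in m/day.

0.000105

Convert K: 6.90e-05 cm/s × 864 = 0.05962 m/day.
Hydraulic gradient i = (169.70 − 168.07) / 929 = 1.63 / 929 = 0.001755.
Specific discharge q = K · i = 0.05962 × 0.001755 = 0.0001046 m/day.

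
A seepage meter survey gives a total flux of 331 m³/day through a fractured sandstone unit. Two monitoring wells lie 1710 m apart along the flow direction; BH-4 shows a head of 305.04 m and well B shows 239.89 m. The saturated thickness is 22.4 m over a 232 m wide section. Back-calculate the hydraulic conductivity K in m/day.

1.67

Cross-sectional area A = 232 × 22.4 = 5197 m².
Hydraulic gradient i = (305.04 − 239.89) / 1710 = 65.15 / 1710 = 0.03810.
From Q = K·A·i, K = Q / (A·i) = 331 / (5197 × 0.03810) = 1.672 m/day.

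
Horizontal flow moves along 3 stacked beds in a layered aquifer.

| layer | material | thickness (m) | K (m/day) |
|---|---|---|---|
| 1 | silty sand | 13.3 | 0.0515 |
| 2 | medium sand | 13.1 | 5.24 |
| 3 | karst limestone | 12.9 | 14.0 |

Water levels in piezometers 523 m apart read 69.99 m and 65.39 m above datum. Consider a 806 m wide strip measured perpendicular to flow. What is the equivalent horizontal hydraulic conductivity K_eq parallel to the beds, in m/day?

Flow is parallel to layering, so each bed carries its own Darcy discharge and the transmissivities add.
Σ(K_i·b_i) = 0.0515×13.3 + 5.24×13.1 + 14.0×12.9 = 249.9 m²/day.
Total thickness b = 39.30 m, so K_eq = Σ(K_i·b_i)/b = 6.360 m/day.

6.36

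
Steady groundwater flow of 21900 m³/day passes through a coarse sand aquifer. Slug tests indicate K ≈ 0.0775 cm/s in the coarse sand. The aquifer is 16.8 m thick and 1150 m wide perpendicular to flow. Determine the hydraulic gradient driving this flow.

Convert K: 0.0775 cm/s × 864 = 66.96 m/day.
Cross-sectional area A = 1150 × 16.8 = 19320 m².
From Q = K·A·i, i = Q / (K·A) = 21900 / (66.96 × 19320) = 0.01693.

0.0169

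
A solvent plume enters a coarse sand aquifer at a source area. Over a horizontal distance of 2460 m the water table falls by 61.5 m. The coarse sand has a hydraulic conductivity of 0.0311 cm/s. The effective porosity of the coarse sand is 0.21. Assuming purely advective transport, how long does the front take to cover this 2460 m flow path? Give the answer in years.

Convert K: 0.0311 cm/s × 864 = 26.87 m/day.
Hydraulic gradient i = Δh / L = 61.5 / 2460 = 0.02500.
Darcy flux q = K · i = 26.87 × 0.02500 = 0.6718 m/day.
Seepage velocity v = q / n_e = 0.6718 / 0.21 = 3.199 m/day.
Travel time t = L / v = 2460 / 3.199 = 769.0 days = 2.105 years.

2.11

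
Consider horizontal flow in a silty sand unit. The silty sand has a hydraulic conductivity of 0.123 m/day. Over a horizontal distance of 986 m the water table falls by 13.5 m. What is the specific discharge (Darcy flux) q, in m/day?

0.00168

Hydraulic gradient i = Δh / L = 13.5 / 986 = 0.01369.
Specific discharge q = K · i = 0.1230 × 0.01369 = 0.001684 m/day.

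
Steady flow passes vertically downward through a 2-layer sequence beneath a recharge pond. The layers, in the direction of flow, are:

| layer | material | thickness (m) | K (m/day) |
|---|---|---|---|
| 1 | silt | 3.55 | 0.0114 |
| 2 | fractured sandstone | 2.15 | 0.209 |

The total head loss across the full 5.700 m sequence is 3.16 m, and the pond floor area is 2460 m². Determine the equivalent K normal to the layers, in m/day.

0.0177

Flow is perpendicular to layering, so the layers act in series and the equivalent K is the thickness-weighted harmonic mean.
Total thickness L = 3.55 + 2.15 = 5.700 m.
Σ(b_i/K_i) = 3.55/0.0114 + 2.15/0.209 = 321.7 d.
K_eq = L / Σ(b_i/K_i) = 5.700 / 321.7 = 0.01772 m/day.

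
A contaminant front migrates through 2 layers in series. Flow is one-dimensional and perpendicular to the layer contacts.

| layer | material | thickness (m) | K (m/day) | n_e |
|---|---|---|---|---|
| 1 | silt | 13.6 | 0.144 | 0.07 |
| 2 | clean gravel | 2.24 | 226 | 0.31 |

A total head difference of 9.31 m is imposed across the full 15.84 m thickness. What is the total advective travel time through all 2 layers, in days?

16.7

With flow normal to the layers, continuity requires the same specific discharge q through every layer.
Σ(b_i/K_i) = 13.6/0.144 + 2.24/226 = 94.45 d.
q = Δh / Σ(b_i/K_i) = 9.31 / 94.45 = 0.09857 m/day.
In each layer the seepage velocity is v_i = q/n_i, so the layer transit time is t_i = b_i·n_i / q:
  layer 1 (silt): t_1 = 13.6 × 0.07 / 0.09857 = 9.658 d
  layer 2 (clean gravel): t_2 = 2.24 × 0.31 / 0.09857 = 7.045 d
Total t = Σ t_i = 16.70 days.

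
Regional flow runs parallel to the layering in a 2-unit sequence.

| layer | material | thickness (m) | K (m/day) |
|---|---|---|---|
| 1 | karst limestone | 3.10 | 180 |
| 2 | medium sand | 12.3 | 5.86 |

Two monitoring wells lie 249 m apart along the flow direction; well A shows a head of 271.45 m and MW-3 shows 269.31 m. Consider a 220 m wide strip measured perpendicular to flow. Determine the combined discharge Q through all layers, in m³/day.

1190

Flow is parallel to layering, so each bed carries its own Darcy discharge and the transmissivities add.
Σ(K_i·b_i) = 180×3.10 + 5.86×12.3 = 630.1 m²/day.
Hydraulic gradient i = (271.45 − 269.31) / 249 = 2.14 / 249 = 0.008594.
Q = Σ(K_i·b_i) · W · i = 630.1 × 220 × 0.008594 = 1191 m³/day.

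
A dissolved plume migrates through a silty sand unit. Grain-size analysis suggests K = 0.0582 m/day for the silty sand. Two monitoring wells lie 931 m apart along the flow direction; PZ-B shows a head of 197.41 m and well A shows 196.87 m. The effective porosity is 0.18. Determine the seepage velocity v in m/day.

Hydraulic gradient i = (197.41 − 196.87) / 931 = 0.54 / 931 = 0.0005800.
Darcy flux q = K · i = 0.05820 × 0.0005800 = 3.376e-05 m/day.
Seepage velocity v = q / n_e = 3.376e-05 / 0.18 = 0.0001875 m/day.

0.000188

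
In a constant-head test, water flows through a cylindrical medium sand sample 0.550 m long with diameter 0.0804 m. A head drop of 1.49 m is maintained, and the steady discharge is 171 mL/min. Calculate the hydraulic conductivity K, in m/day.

Cross-sectional area A = π·(d/2)² = π × (0.0804/2)² = 0.005077 m².
Convert discharge: 171 mL/min = 2.850e-06 m³/s.
Darcy's law rearranged: K = Q·L / (A·Δh) = 2.850e-06 × 0.550 / (0.005077 × 1.49) = 0.0002072 m/s = 17.90 m/day.

17.9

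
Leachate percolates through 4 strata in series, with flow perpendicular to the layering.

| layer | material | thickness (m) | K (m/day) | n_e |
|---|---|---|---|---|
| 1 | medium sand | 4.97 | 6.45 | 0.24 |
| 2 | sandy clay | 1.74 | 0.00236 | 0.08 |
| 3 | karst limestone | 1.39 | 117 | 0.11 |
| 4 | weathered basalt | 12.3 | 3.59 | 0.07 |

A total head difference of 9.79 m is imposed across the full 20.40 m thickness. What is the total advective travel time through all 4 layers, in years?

0.486

With flow normal to the layers, continuity requires the same specific discharge q through every layer.
Σ(b_i/K_i) = 4.97/6.45 + 1.74/0.00236 + 1.39/117 + 12.3/3.59 = 741.5 d.
q = Δh / Σ(b_i/K_i) = 9.79 / 741.5 = 0.01320 m/day.
In each layer the seepage velocity is v_i = q/n_i, so the layer transit time is t_i = b_i·n_i / q:
  layer 1 (medium sand): t_1 = 4.97 × 0.24 / 0.01320 = 90.34 d
  layer 2 (sandy clay): t_2 = 1.74 × 0.08 / 0.01320 = 10.54 d
  layer 3 (karst limestone): t_3 = 1.39 × 0.11 / 0.01320 = 11.58 d
  layer 4 (weathered basalt): t_4 = 12.3 × 0.07 / 0.01320 = 65.21 d
Total t = Σ t_i = 177.7 days = 0.4865 years.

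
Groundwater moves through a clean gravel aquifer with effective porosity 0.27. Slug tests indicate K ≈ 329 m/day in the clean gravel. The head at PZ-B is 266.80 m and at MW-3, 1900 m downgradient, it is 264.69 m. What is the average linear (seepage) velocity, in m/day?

1.35

Hydraulic gradient i = (266.80 − 264.69) / 1900 = 2.11 / 1900 = 0.001111.
Darcy flux q = K · i = 329.0 × 0.001111 = 0.3654 m/day.
Seepage velocity v = q / n_e = 0.3654 / 0.27 = 1.353 m/day.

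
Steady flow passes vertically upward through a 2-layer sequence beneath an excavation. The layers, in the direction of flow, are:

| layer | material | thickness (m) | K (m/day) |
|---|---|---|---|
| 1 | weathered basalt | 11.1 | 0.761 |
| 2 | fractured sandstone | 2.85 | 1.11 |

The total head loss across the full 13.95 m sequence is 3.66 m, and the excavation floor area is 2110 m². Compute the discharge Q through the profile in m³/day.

Flow is perpendicular to layering, so the layers act in series and the equivalent K is the thickness-weighted harmonic mean.
Total thickness L = 11.1 + 2.85 = 13.95 m.
Σ(b_i/K_i) = 11.1/0.761 + 2.85/1.11 = 17.15 d.
K_eq = L / Σ(b_i/K_i) = 13.95 / 17.15 = 0.8132 m/day.
Q = K_eq · A · (Δh/L) = 0.8132 × 2110 × (3.66/13.95) = 450.2 m³/day.

450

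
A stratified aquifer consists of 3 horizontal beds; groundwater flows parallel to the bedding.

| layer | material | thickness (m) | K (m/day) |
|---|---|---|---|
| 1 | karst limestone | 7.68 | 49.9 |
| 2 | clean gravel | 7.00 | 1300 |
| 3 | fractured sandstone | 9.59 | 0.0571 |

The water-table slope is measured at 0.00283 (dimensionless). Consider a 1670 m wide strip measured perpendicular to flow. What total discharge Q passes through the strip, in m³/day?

44800

Flow is parallel to layering, so each bed carries its own Darcy discharge and the transmissivities add.
Σ(K_i·b_i) = 49.9×7.68 + 1300×7.00 + 0.0571×9.59 = 9484 m²/day.
Hydraulic gradient i = 0.00283.
Q = Σ(K_i·b_i) · W · i = 9484 × 1670 × 0.002830 = 44821 m³/day.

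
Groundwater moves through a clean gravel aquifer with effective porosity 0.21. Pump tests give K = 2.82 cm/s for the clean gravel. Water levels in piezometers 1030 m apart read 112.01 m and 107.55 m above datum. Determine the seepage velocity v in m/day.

Convert K: 2.82 cm/s × 864 = 2436 m/day.
Hydraulic gradient i = (112.01 − 107.55) / 1030 = 4.46 / 1030 = 0.004330.
Darcy flux q = K · i = 2436 × 0.004330 = 10.55 m/day.
Seepage velocity v = q / n_e = 10.55 / 0.21 = 50.24 m/day.

50.2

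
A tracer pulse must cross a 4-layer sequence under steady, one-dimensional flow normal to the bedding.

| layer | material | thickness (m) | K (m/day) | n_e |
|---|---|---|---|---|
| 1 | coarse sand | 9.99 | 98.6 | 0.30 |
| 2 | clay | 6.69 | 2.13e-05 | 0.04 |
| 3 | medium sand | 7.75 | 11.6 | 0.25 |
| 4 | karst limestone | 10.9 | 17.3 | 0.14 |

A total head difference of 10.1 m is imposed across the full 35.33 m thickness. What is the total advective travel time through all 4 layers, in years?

With flow normal to the layers, continuity requires the same specific discharge q through every layer.
Σ(b_i/K_i) = 9.99/98.6 + 6.69/2.13e-05 + 7.75/11.6 + 10.9/17.3 = 3.141e+05 d.
q = Δh / Σ(b_i/K_i) = 10.1 / 3.141e+05 = 3.216e-05 m/day.
In each layer the seepage velocity is v_i = q/n_i, so the layer transit time is t_i = b_i·n_i / q:
  layer 1 (coarse sand): t_1 = 9.99 × 0.30 / 3.216e-05 = 93200 d
  layer 2 (clay): t_2 = 6.69 × 0.04 / 3.216e-05 = 8322 d
  layer 3 (medium sand): t_3 = 7.75 × 0.25 / 3.216e-05 = 60252 d
  layer 4 (karst limestone): t_4 = 10.9 × 0.14 / 3.216e-05 = 47455 d
Total t = Σ t_i = 2.092e+05 days = 572.8 years.

573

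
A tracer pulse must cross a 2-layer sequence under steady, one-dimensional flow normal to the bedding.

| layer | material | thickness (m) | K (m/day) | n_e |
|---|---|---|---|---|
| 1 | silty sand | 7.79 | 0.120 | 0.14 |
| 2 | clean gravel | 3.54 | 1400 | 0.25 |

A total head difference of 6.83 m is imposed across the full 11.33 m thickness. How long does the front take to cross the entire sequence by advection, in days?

With flow normal to the layers, continuity requires the same specific discharge q through every layer.
Σ(b_i/K_i) = 7.79/0.120 + 3.54/1400 = 64.92 d.
q = Δh / Σ(b_i/K_i) = 6.83 / 64.92 = 0.1052 m/day.
In each layer the seepage velocity is v_i = q/n_i, so the layer transit time is t_i = b_i·n_i / q:
  layer 1 (silty sand): t_1 = 7.79 × 0.14 / 0.1052 = 10.37 d
  layer 2 (clean gravel): t_2 = 3.54 × 0.25 / 0.1052 = 8.412 d
Total t = Σ t_i = 18.78 days.

18.8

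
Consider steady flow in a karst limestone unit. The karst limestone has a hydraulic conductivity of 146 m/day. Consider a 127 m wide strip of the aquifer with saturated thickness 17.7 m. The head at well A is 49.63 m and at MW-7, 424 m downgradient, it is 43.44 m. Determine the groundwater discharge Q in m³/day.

Cross-sectional area A = 127 × 17.7 = 2248 m².
Hydraulic gradient i = (49.63 − 43.44) / 424 = 6.19 / 424 = 0.01460.
Darcy's law: Q = K · A · i = 146.0 × 2248 × 0.01460 = 4791 m³/day.

4790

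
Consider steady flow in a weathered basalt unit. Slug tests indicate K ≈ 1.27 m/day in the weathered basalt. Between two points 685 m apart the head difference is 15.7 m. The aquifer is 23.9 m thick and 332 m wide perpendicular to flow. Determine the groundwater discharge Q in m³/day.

231

Cross-sectional area A = 332 × 23.9 = 7935 m².
Hydraulic gradient i = Δh / L = 15.7 / 685 = 0.02292.
Darcy's law: Q = K · A · i = 1.270 × 7935 × 0.02292 = 231.0 m³/day.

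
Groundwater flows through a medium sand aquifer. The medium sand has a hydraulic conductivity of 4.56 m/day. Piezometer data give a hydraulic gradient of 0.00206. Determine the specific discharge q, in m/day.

0.00939

Hydraulic gradient i = 0.00206.
Specific discharge q = K · i = 4.560 × 0.002060 = 0.009394 m/day.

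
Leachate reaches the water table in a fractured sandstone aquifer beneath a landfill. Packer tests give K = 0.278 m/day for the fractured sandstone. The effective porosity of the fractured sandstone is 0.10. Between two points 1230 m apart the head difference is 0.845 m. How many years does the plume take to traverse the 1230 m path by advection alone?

Hydraulic gradient i = Δh / L = 0.845 / 1230 = 0.0006870.
Darcy flux q = K · i = 0.2780 × 0.0006870 = 0.0001910 m/day.
Seepage velocity v = q / n_e = 0.0001910 / 0.10 = 0.001910 m/day.
Travel time t = L / v = 1230 / 0.001910 = 6.440e+05 days = 1763 years.

1760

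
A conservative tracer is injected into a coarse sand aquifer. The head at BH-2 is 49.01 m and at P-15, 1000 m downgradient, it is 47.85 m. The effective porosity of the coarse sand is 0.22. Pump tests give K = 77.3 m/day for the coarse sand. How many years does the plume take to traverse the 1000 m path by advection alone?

Hydraulic gradient i = (49.01 − 47.85) / 1000 = 1.16 / 1000 = 0.001160.
Darcy flux q = K · i = 77.30 × 0.001160 = 0.08967 m/day.
Seepage velocity v = q / n_e = 0.08967 / 0.22 = 0.4076 m/day.
Travel time t = L / v = 1000 / 0.4076 = 2453 days = 6.717 years.

6.72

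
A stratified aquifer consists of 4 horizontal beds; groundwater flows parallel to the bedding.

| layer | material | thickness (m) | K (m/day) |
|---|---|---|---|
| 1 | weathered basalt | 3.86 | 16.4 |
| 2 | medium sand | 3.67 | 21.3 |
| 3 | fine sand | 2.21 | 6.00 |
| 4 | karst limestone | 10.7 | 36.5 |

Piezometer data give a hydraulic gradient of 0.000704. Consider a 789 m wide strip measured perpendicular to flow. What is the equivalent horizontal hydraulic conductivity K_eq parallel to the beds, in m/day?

Flow is parallel to layering, so each bed carries its own Darcy discharge and the transmissivities add.
Σ(K_i·b_i) = 16.4×3.86 + 21.3×3.67 + 6.00×2.21 + 36.5×10.7 = 545.3 m²/day.
Total thickness b = 20.44 m, so K_eq = Σ(K_i·b_i)/b = 26.68 m/day.

26.7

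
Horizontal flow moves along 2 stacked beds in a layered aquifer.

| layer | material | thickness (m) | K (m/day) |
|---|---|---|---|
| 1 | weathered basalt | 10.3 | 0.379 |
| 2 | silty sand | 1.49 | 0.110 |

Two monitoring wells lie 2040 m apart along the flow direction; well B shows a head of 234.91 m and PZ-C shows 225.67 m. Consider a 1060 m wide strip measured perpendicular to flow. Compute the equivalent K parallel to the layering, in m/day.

Flow is parallel to layering, so each bed carries its own Darcy discharge and the transmissivities add.
Σ(K_i·b_i) = 0.379×10.3 + 0.110×1.49 = 4.068 m²/day.
Total thickness b = 11.79 m, so K_eq = Σ(K_i·b_i)/b = 0.3450 m/day.

0.345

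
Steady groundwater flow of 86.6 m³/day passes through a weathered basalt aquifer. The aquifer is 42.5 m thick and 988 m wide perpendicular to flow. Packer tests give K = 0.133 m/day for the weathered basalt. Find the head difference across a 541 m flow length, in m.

Cross-sectional area A = 988 × 42.5 = 41990 m².
From Q = K·A·i, i = Q / (K·A) = 86.6 / (0.1330 × 41990) = 0.01551.
Head loss Δh = i · L = 0.01551 × 541 = 8.389 m.

8.39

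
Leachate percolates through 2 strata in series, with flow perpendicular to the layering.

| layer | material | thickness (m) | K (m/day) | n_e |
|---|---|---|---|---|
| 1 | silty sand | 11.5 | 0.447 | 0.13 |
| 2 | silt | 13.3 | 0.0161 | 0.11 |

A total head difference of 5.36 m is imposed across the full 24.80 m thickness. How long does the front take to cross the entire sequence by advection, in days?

With flow normal to the layers, continuity requires the same specific discharge q through every layer.
Σ(b_i/K_i) = 11.5/0.447 + 13.3/0.0161 = 851.8 d.
q = Δh / Σ(b_i/K_i) = 5.36 / 851.8 = 0.006292 m/day.
In each layer the seepage velocity is v_i = q/n_i, so the layer transit time is t_i = b_i·n_i / q:
  layer 1 (silty sand): t_1 = 11.5 × 0.13 / 0.006292 = 237.6 d
  layer 2 (silt): t_2 = 13.3 × 0.11 / 0.006292 = 232.5 d
Total t = Σ t_i = 470.1 days.

470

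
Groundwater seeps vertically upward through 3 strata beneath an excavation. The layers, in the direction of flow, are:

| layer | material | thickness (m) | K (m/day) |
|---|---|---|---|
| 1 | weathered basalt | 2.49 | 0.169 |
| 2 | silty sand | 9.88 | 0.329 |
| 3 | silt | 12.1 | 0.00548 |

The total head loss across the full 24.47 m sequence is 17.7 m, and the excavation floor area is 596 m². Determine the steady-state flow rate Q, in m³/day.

Flow is perpendicular to layering, so the layers act in series and the equivalent K is the thickness-weighted harmonic mean.
Total thickness L = 2.49 + 9.88 + 12.1 = 24.47 m.
Σ(b_i/K_i) = 2.49/0.169 + 9.88/0.329 + 12.1/0.00548 = 2253 d.
K_eq = L / Σ(b_i/K_i) = 24.47 / 2253 = 0.01086 m/day.
Q = K_eq · A · (Δh/L) = 0.01086 × 596 × (17.7/24.47) = 4.683 m³/day.

4.68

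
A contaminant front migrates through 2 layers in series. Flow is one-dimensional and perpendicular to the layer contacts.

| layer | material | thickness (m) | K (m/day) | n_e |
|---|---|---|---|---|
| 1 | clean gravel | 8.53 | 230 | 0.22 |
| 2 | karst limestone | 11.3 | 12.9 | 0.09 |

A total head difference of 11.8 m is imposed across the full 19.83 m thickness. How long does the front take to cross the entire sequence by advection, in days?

0.224

With flow normal to the layers, continuity requires the same specific discharge q through every layer.
Σ(b_i/K_i) = 8.53/230 + 11.3/12.9 = 0.9131 d.
q = Δh / Σ(b_i/K_i) = 11.8 / 0.9131 = 12.92 m/day.
In each layer the seepage velocity is v_i = q/n_i, so the layer transit time is t_i = b_i·n_i / q:
  layer 1 (clean gravel): t_1 = 8.53 × 0.22 / 12.92 = 0.1452 d
  layer 2 (karst limestone): t_2 = 11.3 × 0.09 / 12.92 = 0.07869 d
Total t = Σ t_i = 0.2239 days.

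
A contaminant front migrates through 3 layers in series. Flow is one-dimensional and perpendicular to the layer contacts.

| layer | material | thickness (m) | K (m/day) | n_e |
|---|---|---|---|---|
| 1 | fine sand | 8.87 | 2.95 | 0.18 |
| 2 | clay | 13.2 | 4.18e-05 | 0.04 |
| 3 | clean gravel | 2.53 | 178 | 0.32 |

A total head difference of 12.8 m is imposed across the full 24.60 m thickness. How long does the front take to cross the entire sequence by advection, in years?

198

With flow normal to the layers, continuity requires the same specific discharge q through every layer.
Σ(b_i/K_i) = 8.87/2.95 + 13.2/4.18e-05 + 2.53/178 = 3.158e+05 d.
q = Δh / Σ(b_i/K_i) = 12.8 / 3.158e+05 = 4.053e-05 m/day.
In each layer the seepage velocity is v_i = q/n_i, so the layer transit time is t_i = b_i·n_i / q:
  layer 1 (fine sand): t_1 = 8.87 × 0.18 / 4.053e-05 = 39390 d
  layer 2 (clay): t_2 = 13.2 × 0.04 / 4.053e-05 = 13026 d
  layer 3 (clean gravel): t_3 = 2.53 × 0.32 / 4.053e-05 = 19974 d
Total t = Σ t_i = 72390 days = 198.2 years.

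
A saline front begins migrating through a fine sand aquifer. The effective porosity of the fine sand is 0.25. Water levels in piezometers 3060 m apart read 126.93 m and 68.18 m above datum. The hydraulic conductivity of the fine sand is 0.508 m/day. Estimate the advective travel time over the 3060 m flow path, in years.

215

Hydraulic gradient i = (126.93 − 68.18) / 3060 = 58.75 / 3060 = 0.01920.
Darcy flux q = K · i = 0.5080 × 0.01920 = 0.009753 m/day.
Seepage velocity v = q / n_e = 0.009753 / 0.25 = 0.03901 m/day.
Travel time t = L / v = 3060 / 0.03901 = 78435 days = 214.7 years.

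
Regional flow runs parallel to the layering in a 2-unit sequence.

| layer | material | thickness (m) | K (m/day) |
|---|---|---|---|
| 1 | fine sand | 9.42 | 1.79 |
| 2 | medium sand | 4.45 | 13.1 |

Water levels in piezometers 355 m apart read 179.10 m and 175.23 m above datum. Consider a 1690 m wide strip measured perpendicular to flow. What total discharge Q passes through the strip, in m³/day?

1380

Flow is parallel to layering, so each bed carries its own Darcy discharge and the transmissivities add.
Σ(K_i·b_i) = 1.79×9.42 + 13.1×4.45 = 75.16 m²/day.
Hydraulic gradient i = (179.10 − 175.23) / 355 = 3.87 / 355 = 0.01090.
Q = Σ(K_i·b_i) · W · i = 75.16 × 1690 × 0.01090 = 1385 m³/day.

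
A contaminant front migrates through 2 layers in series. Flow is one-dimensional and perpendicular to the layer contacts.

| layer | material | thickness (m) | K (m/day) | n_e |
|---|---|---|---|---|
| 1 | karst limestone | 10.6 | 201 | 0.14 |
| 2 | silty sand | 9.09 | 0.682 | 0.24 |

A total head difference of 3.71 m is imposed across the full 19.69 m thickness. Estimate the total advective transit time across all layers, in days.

With flow normal to the layers, continuity requires the same specific discharge q through every layer.
Σ(b_i/K_i) = 10.6/201 + 9.09/0.682 = 13.38 d.
q = Δh / Σ(b_i/K_i) = 3.71 / 13.38 = 0.2773 m/day.
In each layer the seepage velocity is v_i = q/n_i, so the layer transit time is t_i = b_i·n_i / q:
  layer 1 (karst limestone): t_1 = 10.6 × 0.14 / 0.2773 = 5.352 d
  layer 2 (silty sand): t_2 = 9.09 × 0.24 / 0.2773 = 7.869 d
Total t = Σ t_i = 13.22 days.

13.2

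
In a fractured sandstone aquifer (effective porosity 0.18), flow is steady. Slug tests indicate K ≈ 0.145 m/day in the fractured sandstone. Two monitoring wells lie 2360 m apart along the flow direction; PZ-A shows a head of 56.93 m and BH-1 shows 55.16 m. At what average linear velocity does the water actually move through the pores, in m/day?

Hydraulic gradient i = (56.93 − 55.16) / 2360 = 1.77 / 2360 = 0.0007500.
Darcy flux q = K · i = 0.1450 × 0.0007500 = 0.0001088 m/day.
Seepage velocity v = q / n_e = 0.0001088 / 0.18 = 0.0006042 m/day.

0.000604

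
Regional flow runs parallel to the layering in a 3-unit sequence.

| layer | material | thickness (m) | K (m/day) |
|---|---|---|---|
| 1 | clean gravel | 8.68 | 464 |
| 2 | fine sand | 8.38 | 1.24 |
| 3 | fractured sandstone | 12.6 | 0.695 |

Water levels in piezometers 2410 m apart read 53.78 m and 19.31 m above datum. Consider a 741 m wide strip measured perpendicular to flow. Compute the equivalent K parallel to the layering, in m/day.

Flow is parallel to layering, so each bed carries its own Darcy discharge and the transmissivities add.
Σ(K_i·b_i) = 464×8.68 + 1.24×8.38 + 0.695×12.6 = 4047 m²/day.
Total thickness b = 29.66 m, so K_eq = Σ(K_i·b_i)/b = 136.4 m/day.

136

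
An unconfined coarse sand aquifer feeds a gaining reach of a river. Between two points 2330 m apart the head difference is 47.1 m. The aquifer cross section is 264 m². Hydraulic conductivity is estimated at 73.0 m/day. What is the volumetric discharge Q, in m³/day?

Hydraulic gradient i = Δh / L = 47.1 / 2330 = 0.02021.
Darcy's law: Q = K · A · i = 73.00 × 264.0 × 0.02021 = 389.6 m³/day.

390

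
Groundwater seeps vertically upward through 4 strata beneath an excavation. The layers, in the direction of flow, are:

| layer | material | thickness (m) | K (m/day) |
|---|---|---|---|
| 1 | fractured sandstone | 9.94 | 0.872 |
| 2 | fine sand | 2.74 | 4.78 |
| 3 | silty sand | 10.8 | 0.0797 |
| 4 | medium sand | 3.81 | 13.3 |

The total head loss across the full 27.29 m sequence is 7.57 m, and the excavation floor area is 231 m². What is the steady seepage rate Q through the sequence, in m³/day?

11.8

Flow is perpendicular to layering, so the layers act in series and the equivalent K is the thickness-weighted harmonic mean.
Total thickness L = 9.94 + 2.74 + 10.8 + 3.81 = 27.29 m.
Σ(b_i/K_i) = 9.94/0.872 + 2.74/4.78 + 10.8/0.0797 + 3.81/13.3 = 147.8 d.
K_eq = L / Σ(b_i/K_i) = 27.29 / 147.8 = 0.1847 m/day.
Q = K_eq · A · (Δh/L) = 0.1847 × 231 × (7.57/27.29) = 11.83 m³/day.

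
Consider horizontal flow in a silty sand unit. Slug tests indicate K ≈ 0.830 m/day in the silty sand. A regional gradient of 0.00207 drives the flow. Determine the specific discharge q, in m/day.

0.00172

Hydraulic gradient i = 0.00207.
Specific discharge q = K · i = 0.8300 × 0.002070 = 0.001718 m/day.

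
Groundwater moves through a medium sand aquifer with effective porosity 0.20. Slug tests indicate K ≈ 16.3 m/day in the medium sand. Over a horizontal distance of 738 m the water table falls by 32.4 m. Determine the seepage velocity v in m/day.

3.58

Hydraulic gradient i = Δh / L = 32.4 / 738 = 0.04390.
Darcy flux q = K · i = 16.30 × 0.04390 = 0.7156 m/day.
Seepage velocity v = q / n_e = 0.7156 / 0.20 = 3.578 m/day.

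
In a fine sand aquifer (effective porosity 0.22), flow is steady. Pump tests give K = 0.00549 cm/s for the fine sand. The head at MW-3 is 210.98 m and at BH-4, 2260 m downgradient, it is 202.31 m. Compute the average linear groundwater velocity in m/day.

Convert K: 0.00549 cm/s × 864 = 4.743 m/day.
Hydraulic gradient i = (210.98 − 202.31) / 2260 = 8.67 / 2260 = 0.003836.
Darcy flux q = K · i = 4.743 × 0.003836 = 0.01820 m/day.
Seepage velocity v = q / n_e = 0.01820 / 0.22 = 0.08271 m/day.

0.0827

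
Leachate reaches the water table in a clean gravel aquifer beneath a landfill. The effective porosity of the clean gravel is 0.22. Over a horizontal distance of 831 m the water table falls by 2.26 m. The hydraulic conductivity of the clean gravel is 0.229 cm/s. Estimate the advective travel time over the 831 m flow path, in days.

Convert K: 0.229 cm/s × 864 = 197.9 m/day.
Hydraulic gradient i = Δh / L = 2.26 / 831 = 0.002720.
Darcy flux q = K · i = 197.9 × 0.002720 = 0.5381 m/day.
Seepage velocity v = q / n_e = 0.5381 / 0.22 = 2.446 m/day.
Travel time t = L / v = 831 / 2.446 = 339.8 days.

340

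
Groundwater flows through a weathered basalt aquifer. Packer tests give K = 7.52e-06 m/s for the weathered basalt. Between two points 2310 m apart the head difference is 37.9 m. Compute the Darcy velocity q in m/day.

Convert K: 7.52e-06 m/s × 86400 = 0.6497 m/day.
Hydraulic gradient i = Δh / L = 37.9 / 2310 = 0.01641.
Specific discharge q = K · i = 0.6497 × 0.01641 = 0.01066 m/day.

0.0107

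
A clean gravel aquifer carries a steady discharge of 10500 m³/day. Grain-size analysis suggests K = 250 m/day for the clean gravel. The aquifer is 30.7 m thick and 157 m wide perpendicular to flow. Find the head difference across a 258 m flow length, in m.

Cross-sectional area A = 157 × 30.7 = 4820 m².
From Q = K·A·i, i = Q / (K·A) = 10500 / (250.0 × 4820) = 0.008714.
Head loss Δh = i · L = 0.008714 × 258 = 2.248 m.

2.25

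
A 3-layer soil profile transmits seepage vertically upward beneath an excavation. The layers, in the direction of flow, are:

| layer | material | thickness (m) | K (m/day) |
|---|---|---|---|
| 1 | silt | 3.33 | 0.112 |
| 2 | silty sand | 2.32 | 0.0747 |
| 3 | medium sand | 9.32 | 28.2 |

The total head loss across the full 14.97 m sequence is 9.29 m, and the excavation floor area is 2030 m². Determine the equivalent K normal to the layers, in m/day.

0.245

Flow is perpendicular to layering, so the layers act in series and the equivalent K is the thickness-weighted harmonic mean.
Total thickness L = 3.33 + 2.32 + 9.32 = 14.97 m.
Σ(b_i/K_i) = 3.33/0.112 + 2.32/0.0747 + 9.32/28.2 = 61.12 d.
K_eq = L / Σ(b_i/K_i) = 14.97 / 61.12 = 0.2449 m/day.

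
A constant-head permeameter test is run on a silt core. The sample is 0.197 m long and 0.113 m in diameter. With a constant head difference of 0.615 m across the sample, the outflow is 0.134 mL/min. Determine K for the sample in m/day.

Cross-sectional area A = π·(d/2)² = π × (0.113/2)² = 0.01003 m².
Convert discharge: 0.134 mL/min = 2.233e-09 m³/s.
Darcy's law rearranged: K = Q·L / (A·Δh) = 2.233e-09 × 0.197 / (0.01003 × 0.615) = 7.133e-08 m/s = 0.006163 m/day.

0.00616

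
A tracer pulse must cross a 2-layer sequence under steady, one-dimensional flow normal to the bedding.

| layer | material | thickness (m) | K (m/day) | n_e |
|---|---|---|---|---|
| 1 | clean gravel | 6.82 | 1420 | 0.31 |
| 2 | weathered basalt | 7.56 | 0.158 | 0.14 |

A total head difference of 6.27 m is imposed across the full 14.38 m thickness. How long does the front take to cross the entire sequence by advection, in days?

24.2

With flow normal to the layers, continuity requires the same specific discharge q through every layer.
Σ(b_i/K_i) = 6.82/1420 + 7.56/0.158 = 47.85 d.
q = Δh / Σ(b_i/K_i) = 6.27 / 47.85 = 0.1310 m/day.
In each layer the seepage velocity is v_i = q/n_i, so the layer transit time is t_i = b_i·n_i / q:
  layer 1 (clean gravel): t_1 = 6.82 × 0.31 / 0.1310 = 16.14 d
  layer 2 (weathered basalt): t_2 = 7.56 × 0.14 / 0.1310 = 8.078 d
Total t = Σ t_i = 24.21 days.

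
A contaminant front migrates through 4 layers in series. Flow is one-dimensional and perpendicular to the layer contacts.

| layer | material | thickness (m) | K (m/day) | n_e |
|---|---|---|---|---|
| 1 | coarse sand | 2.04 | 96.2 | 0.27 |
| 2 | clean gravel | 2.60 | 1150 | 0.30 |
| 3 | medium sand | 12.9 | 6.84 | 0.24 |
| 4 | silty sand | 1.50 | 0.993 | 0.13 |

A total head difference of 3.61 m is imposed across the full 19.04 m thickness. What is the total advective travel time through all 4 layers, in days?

With flow normal to the layers, continuity requires the same specific discharge q through every layer.
Σ(b_i/K_i) = 2.04/96.2 + 2.60/1150 + 12.9/6.84 + 1.50/0.993 = 3.420 d.
q = Δh / Σ(b_i/K_i) = 3.61 / 3.420 = 1.056 m/day.
In each layer the seepage velocity is v_i = q/n_i, so the layer transit time is t_i = b_i·n_i / q:
  layer 1 (coarse sand): t_1 = 2.04 × 0.27 / 1.056 = 0.5218 d
  layer 2 (clean gravel): t_2 = 2.60 × 0.30 / 1.056 = 0.7389 d
  layer 3 (medium sand): t_3 = 12.9 × 0.24 / 1.056 = 2.933 d
  layer 4 (silty sand): t_4 = 1.50 × 0.13 / 1.056 = 0.1847 d
Total t = Σ t_i = 4.379 days.

4.38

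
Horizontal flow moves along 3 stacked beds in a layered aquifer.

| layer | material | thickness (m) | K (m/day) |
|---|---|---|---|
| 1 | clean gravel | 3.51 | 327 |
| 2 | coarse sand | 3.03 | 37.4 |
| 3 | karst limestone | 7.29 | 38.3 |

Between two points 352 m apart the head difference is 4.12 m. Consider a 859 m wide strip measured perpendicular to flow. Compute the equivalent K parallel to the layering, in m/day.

Flow is parallel to layering, so each bed carries its own Darcy discharge and the transmissivities add.
Σ(K_i·b_i) = 327×3.51 + 37.4×3.03 + 38.3×7.29 = 1540 m²/day.
Total thickness b = 13.83 m, so K_eq = Σ(K_i·b_i)/b = 111.4 m/day.

111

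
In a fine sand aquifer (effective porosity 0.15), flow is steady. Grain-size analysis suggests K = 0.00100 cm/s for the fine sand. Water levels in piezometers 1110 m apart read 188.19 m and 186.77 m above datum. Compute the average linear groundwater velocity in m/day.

Convert K: 0.00100 cm/s × 864 = 0.8640 m/day.
Hydraulic gradient i = (188.19 − 186.77) / 1110 = 1.42 / 1110 = 0.001279.
Darcy flux q = K · i = 0.8640 × 0.001279 = 0.001105 m/day.
Seepage velocity v = q / n_e = 0.001105 / 0.15 = 0.007369 m/day.

0.00737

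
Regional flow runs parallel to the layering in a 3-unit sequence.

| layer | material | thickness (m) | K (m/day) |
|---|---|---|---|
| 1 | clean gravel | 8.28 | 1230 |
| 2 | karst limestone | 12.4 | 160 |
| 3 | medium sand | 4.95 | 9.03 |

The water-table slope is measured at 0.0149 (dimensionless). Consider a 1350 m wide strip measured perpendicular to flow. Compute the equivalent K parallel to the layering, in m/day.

477

Flow is parallel to layering, so each bed carries its own Darcy discharge and the transmissivities add.
Σ(K_i·b_i) = 1230×8.28 + 160×12.4 + 9.03×4.95 = 12213 m²/day.
Total thickness b = 25.63 m, so K_eq = Σ(K_i·b_i)/b = 476.5 m/day.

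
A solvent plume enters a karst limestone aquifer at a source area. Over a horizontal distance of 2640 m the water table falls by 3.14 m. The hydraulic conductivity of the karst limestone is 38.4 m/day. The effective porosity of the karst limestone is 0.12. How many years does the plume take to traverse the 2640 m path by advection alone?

Hydraulic gradient i = Δh / L = 3.14 / 2640 = 0.001189.
Darcy flux q = K · i = 38.40 × 0.001189 = 0.04567 m/day.
Seepage velocity v = q / n_e = 0.04567 / 0.12 = 0.3806 m/day.
Travel time t = L / v = 2640 / 0.3806 = 6936 days = 18.99 years.

19.0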